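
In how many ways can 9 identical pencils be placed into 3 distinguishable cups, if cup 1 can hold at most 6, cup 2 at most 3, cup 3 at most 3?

10

By stars and bars, unrestricted non-negative solutions to x_1+…+x_3 = 9 number C(9+2,2) = 55.
Subtract solutions that violate a single cap (substitute x_i' = x_i − (cap_i+1)): x_1 ≥ 7 gives C(4,2) = 6; x_2 ≥ 4 gives C(7,2) = 21; x_3 ≥ 4 gives C(7,2) = 21. Together 48.
Add back pairs where two caps are both exceeded: 0 + 0 + 3 = 3.
By inclusion–exclusion the count is 55 − 48 + 3 = 10.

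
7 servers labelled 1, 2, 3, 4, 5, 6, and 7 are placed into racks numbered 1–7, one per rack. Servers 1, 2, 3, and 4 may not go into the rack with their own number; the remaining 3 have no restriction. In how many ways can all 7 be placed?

2790

Let Aᵢ (for 1 ≤ i ≤ 4) be the placements that put server i in its forbidden rack. Any j of these fix j positions, leaving (7−j)! ways to fill the rest, and there are C(4,j) ways to pick which j.
By inclusion–exclusion, the number of valid placements is Σ_{j=0}^{4} (−1)^j C(4,j)·(7−j)!.
Computing: 5040 − 2880 + 720 − 96 + 6 = 2790.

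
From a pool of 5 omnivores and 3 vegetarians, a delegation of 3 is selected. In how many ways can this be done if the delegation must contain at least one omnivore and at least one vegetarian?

45

Total 3-person selections from all 8: C(8,3) = 56.
Selections missing a whole group: no omnivores → C(3,3) = 1; no vegetarians → C(5,3) = 10.
Both groups omitted at once is impossible, so 56 − 11 = 45.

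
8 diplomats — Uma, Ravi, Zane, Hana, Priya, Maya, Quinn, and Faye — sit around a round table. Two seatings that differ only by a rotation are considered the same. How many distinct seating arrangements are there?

5040

Around a circle, 8 distinct people have 8!/8 = (7)! = 5040 rotationally distinct seatings.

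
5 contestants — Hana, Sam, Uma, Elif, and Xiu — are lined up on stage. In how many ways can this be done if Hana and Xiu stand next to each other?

48

Place the 3 others and the Hana-Xiu pair as 4 objects in a line; the pair has 2 internal arrangements.
So the count is 2·(4)! = 48.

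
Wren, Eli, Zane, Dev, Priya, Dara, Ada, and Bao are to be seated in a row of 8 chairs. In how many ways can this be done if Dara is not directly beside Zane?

Of the 8! = 40320 arrangements, those with Dara and Zane adjacent number 2 × 7! = 10080 (treat the pair as a block with 2 internal orders).
Complementary counting: 40320 − 10080 = 30240.

30240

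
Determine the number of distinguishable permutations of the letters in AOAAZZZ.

140

AOAAZZZ has 7 letters with A appearing 3 times and Z appearing 3 times.
Dividing 7! = 5040 by 3!·3! = 36 for the repeated letters gives 140.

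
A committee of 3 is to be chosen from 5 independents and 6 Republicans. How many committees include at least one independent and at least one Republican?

Total 3-person selections from all 11: C(11,3) = 165.
Selections missing a whole group: no independents → C(6,3) = 20; no Republicans → C(5,3) = 10.
Both groups omitted at once is impossible, so 165 − 30 = 135.

135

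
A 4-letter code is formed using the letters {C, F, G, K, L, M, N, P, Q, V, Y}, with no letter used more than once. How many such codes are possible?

Choose and order 4 of the 11 symbols: the first letter has 11 options, the next 10, then 9, 8.
That product is 11 × 10 × 9 × 8 = 7920.

7920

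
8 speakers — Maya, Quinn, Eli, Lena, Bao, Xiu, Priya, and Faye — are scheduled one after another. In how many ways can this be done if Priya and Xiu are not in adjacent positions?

30240

Of the 8! = 40320 arrangements, those with Priya and Xiu adjacent number 2 × 7! = 10080 (treat the pair as a block with 2 internal orders).
Complementary counting: 40320 − 10080 = 30240.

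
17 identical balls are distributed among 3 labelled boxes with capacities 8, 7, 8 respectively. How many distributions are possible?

28

By stars and bars, unrestricted non-negative solutions to x_1+…+x_3 = 17 number C(17+2,2) = 171.
Subtract solutions that violate a single cap (substitute x_i' = x_i − (cap_i+1)): x_1 ≥ 9 gives C(10,2) = 45; x_2 ≥ 8 gives C(11,2) = 55; x_3 ≥ 9 gives C(10,2) = 45. Together 145.
Add back pairs where two caps are both exceeded: 1 + 0 + 1 = 2.
By inclusion–exclusion the count is 171 − 145 + 2 = 28.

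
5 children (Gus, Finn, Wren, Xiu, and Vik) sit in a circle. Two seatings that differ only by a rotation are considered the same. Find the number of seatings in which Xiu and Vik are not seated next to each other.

All circular seatings of 5 people number (4)! = 24.
Those with Xiu next to Vik: fuse the pair into one unit and seat 4 units around a circle — 2·(3)! = 12.
Subtracting, 24 − 12 = 12.

12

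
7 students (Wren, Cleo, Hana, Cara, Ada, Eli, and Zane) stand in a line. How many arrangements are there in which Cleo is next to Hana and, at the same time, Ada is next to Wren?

Treat {Cleo,Hana} as one block (2 orders) and {Ada,Wren} as another (2 orders).
That leaves 5 units to arrange: 2 × 2 × 5! = 4 × 120 = 480.

480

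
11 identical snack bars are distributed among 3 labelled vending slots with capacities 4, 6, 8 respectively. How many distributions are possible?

29

By stars and bars, unrestricted non-negative solutions to x_1+…+x_3 = 11 number C(11+2,2) = 78.
Subtract solutions that violate a single cap (substitute x_i' = x_i − (cap_i+1)): x_1 ≥ 5 gives C(8,2) = 28; x_2 ≥ 7 gives C(6,2) = 15; x_3 ≥ 9 gives C(4,2) = 6. Together 49.
No two caps can be exceeded simultaneously, so the pair terms are all 0.
By inclusion–exclusion the count is 78 − 49 + 0 = 29.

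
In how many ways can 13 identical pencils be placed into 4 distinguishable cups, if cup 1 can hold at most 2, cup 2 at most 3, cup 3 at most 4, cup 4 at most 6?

Without the upper bounds there are C(16,3) = 560 ways to split 13 among 4 cups.
Subtract solutions that violate a single cap (substitute x_i' = x_i − (cap_i+1)): x_1 ≥ 3 gives C(13,3) = 286; x_2 ≥ 4 gives C(12,3) = 220; x_3 ≥ 5 gives C(11,3) = 165; x_4 ≥ 7 gives C(9,3) = 84. Together 755.
Add back pairs where two caps are both exceeded: 84 + 56 + 20 + 35 + 10 + 4 = 209.
Subtract triples: 4 + 0 + 0 + 0 = 4.
By inclusion–exclusion the count is 560 − 755 + 209 − 4 = 10.

10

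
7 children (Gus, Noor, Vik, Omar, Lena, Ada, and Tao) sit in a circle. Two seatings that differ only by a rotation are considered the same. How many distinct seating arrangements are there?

Seat Gus anywhere (absorbing the rotational symmetry), then permute the other 6: (6)! = 720.

720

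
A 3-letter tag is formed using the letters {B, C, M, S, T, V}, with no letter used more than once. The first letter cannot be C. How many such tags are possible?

100

The first letter has 6−1 = 5 choices (anything except C).
The remaining 2 letters are filled from the other 5 symbols without repetition: 5 × 4 = 20.
Total: 5 × 20 = 100.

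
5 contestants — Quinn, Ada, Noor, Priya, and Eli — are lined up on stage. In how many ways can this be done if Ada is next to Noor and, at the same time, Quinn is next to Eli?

24

Treat {Ada,Noor} as one block (2 orders) and {Quinn,Eli} as another (2 orders).
That leaves 3 units to arrange: 2 × 2 × 3! = 4 × 6 = 24.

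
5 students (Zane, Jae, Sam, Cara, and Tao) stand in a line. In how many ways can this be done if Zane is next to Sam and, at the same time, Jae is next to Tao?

Treat {Zane,Sam} as one block (2 orders) and {Jae,Tao} as another (2 orders).
That leaves 3 units to arrange: 2 × 2 × 3! = 4 × 6 = 24.

24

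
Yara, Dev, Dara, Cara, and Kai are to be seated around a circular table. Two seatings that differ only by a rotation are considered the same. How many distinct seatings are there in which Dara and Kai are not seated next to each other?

Without the restriction there are (4)! = 24 seatings.
Seatings with Dara beside Kai: treat them as a block with 2 internal orders, giving 2 × (3)! = 12.
Subtracting, 24 − 12 = 12.

12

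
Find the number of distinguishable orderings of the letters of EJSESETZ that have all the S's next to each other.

840

Treat the 2 copies of S as a single block. The multiset to arrange is then {SS, E, E, E, J, T, Z}, 7 items in all.
That gives (7)!/(3!) = 840 arrangements.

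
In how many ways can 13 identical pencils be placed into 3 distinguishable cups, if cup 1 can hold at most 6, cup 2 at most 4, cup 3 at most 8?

20

By stars and bars, unrestricted non-negative solutions to x_1+…+x_3 = 13 number C(13+2,2) = 105.
Subtract solutions that violate a single cap (substitute x_i' = x_i − (cap_i+1)): x_1 ≥ 7 gives C(8,2) = 28; x_2 ≥ 5 gives C(10,2) = 45; x_3 ≥ 9 gives C(6,2) = 15. Together 88.
Add back pairs where two caps are both exceeded: 3 + 0 + 0 = 3.
By inclusion–exclusion the count is 105 − 88 + 3 = 20.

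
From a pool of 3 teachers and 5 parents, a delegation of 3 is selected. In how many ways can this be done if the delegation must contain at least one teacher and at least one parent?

Unrestricted: C(8,3) = 56 ways to pick any 3 of the 8.
Subtract selections that omit an entire group: no teachers → C(5,3) = 10; no parents → C(3,3) = 1.
Both groups omitted at once is impossible, so 56 − 11 = 45.

45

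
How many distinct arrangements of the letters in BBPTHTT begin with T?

180

Fix T in the first position and arrange the remaining 6 letters.
Those 6 letters have B appearing twice and T appearing twice, giving (6)!/(2!·2!) = 180.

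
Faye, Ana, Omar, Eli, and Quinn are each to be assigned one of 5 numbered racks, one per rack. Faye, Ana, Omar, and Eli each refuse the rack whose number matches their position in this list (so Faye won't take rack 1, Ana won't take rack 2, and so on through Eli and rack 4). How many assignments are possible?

Let Aᵢ (for 1 ≤ i ≤ 4) be the placements that put person i in their forbidden rack. Any j of these fix j positions, leaving (5−j)! ways to fill the rest, and there are C(4,j) ways to pick which j.
By inclusion–exclusion, the number of valid placements is Σ_{j=0}^{4} (−1)^j C(4,j)·(5−j)!.
Computing: 120 − 96 + 36 − 8 + 1 = 53.

53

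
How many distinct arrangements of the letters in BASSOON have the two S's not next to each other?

Total arrangements of BASSOON: 7!/(2!·2!) = 1260.
Arrangements with the S's together: treat SS as one letter, giving (6)!/(2!) = 360.
Subtracting, 1260 − 360 = 900 arrangements keep the S's apart.

900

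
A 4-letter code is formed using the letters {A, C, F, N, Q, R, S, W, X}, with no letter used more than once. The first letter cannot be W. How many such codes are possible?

The first letter has 9−1 = 8 choices (anything except W).
The remaining 3 letters are filled from the other 8 symbols without repetition: 8 × 7 × 6 = 336.
Total: 8 × 336 = 2688.

2688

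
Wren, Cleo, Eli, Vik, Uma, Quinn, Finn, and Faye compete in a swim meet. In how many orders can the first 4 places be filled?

1680

There are 8 choices for 1st place, 7 for 2nd, and so on down to 5 for position 4.
That gives 8 × 7 × 6 × 5 = 1680.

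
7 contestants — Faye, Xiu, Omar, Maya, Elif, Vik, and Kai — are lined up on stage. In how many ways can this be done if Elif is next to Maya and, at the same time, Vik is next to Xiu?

480

Treat {Elif,Maya} as one block (2 orders) and {Vik,Xiu} as another (2 orders).
That leaves 5 units to arrange: 2 × 2 × 5! = 4 × 120 = 480.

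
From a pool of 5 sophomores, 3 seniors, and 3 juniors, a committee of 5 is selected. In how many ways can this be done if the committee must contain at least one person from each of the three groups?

345

Unrestricted: C(11,5) = 462 ways to pick any 5 of the 11.
Selections missing a whole group: no sophomores → C(6,5) = 6; no seniors → C(8,5) = 56; no juniors → C(8,5) = 56.
Add back selections omitting two groups (i.e. drawn from a single group): C(5,5) + C(3,5) + C(3,5) = 1.
By inclusion–exclusion: 462 − 118 + 1 = 345.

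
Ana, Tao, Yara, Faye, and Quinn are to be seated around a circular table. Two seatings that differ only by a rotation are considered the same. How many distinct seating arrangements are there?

24

Fix one person's seat to break rotational symmetry; the remaining 4 people can be arranged in (4)! = 24 ways.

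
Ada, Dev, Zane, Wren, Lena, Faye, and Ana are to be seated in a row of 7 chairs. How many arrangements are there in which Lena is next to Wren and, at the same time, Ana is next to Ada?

Treat {Lena,Wren} as one block (2 orders) and {Ana,Ada} as another (2 orders).
That leaves 5 units to arrange: 2 × 2 × 5! = 4 × 120 = 480.

480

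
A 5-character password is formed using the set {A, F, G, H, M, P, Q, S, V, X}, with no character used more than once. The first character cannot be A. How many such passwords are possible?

27216

The first character has 10−1 = 9 choices (anything except A).
The remaining 4 characters are filled from the other 9 symbols without repetition: 9 × 8 × 7 × 6 = 3024.
Total: 9 × 3024 = 27216.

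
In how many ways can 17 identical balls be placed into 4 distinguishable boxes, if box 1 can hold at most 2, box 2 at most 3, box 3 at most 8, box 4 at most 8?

30

Without the upper bounds there are C(20,3) = 1140 ways to split 17 among 4 boxes.
Subtract solutions that violate a single cap (substitute x_i' = x_i − (cap_i+1)): x_1 ≥ 3 gives C(17,3) = 680; x_2 ≥ 4 gives C(16,3) = 560; x_3 ≥ 9 gives C(11,3) = 165; x_4 ≥ 9 gives C(11,3) = 165. Together 1570.
Add back pairs where two caps are both exceeded: 286 + 56 + 56 + 35 + 35 + 0 = 468.
Subtract triples: 4 + 4 + 0 + 0 = 8.
By inclusion–exclusion the count is 1140 − 1570 + 468 − 8 = 30.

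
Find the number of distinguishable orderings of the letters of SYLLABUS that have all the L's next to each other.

Treat the 2 copies of L as a single block. The multiset to arrange is then {LL, A, B, S, S, U, Y}, 7 items in all.
That gives (7)!/(2!) = 2520 arrangements.

2520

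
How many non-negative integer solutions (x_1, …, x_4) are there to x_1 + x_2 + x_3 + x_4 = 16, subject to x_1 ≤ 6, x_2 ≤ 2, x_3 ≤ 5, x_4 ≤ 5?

10

Without the upper bounds there are C(19,3) = 969 ways to split 16 among 4 variables.
Subtract solutions that violate a single cap (substitute x_i' = x_i − (cap_i+1)): x_1 ≥ 7 gives C(12,3) = 220; x_2 ≥ 3 gives C(16,3) = 560; x_3 ≥ 6 gives C(13,3) = 286; x_4 ≥ 6 gives C(13,3) = 286. Together 1352.
Add back pairs where two caps are both exceeded: 84 + 20 + 20 + 120 + 120 + 35 = 399.
Subtract triples: 1 + 1 + 0 + 4 = 6.
By inclusion–exclusion the count is 969 − 1352 + 399 − 6 = 10.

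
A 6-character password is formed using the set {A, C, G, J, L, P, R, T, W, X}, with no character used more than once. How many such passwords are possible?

This is a permutation of 6 out of 10: P(10,6) = 10!/4!.
10 × 9 × 8 × 7 × 6 × 5 = 151200.

151200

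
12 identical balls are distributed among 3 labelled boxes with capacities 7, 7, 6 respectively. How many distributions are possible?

40

Without the upper bounds there are C(14,2) = 91 ways to split 12 among 3 boxes.
Subtract solutions that violate a single cap (substitute x_i' = x_i − (cap_i+1)): x_1 ≥ 8 gives C(6,2) = 15; x_2 ≥ 8 gives C(6,2) = 15; x_3 ≥ 7 gives C(7,2) = 21. Together 51.
No two caps can be exceeded simultaneously, so the pair terms are all 0.
By inclusion–exclusion the count is 91 − 51 + 0 = 40.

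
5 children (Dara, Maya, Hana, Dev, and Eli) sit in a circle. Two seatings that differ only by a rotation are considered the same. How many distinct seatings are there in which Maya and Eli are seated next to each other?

12

Treat {Maya, Eli} as one unit (2 internal orders) and seat the resulting 4 units around the table: (3)! circular arrangements.
So 2 × (3)! = 2 × 6 = 12.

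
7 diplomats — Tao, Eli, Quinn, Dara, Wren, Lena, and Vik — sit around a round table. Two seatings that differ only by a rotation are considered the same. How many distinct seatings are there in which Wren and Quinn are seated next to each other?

240

Glue Wren and Quinn into a block (2 internal orders). Seating 6 units around a circle gives (5)! arrangements.
So 2 × (5)! = 2 × 120 = 240.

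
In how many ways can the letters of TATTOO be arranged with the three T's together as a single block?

12

Treat the 3 copies of T as a single block. The multiset to arrange is then {TTT, A, O, O}, 4 items in all.
That gives (4)!/(2!) = 12 arrangements.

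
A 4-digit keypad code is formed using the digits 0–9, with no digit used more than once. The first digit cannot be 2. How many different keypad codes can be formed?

The first digit has 10−1 = 9 choices (anything except 2).
The remaining 3 digits are filled from the other 9 symbols without repetition: 9 × 8 × 7 = 504.
Total: 9 × 504 = 4536.

4536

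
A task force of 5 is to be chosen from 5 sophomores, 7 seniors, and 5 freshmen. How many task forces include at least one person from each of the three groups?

With no constraint there are C(17,5) = 6188 possible selections.
Selections missing a whole group: no sophomores → C(12,5) = 792; no seniors → C(10,5) = 252; no freshmen → C(12,5) = 792.
Add back selections omitting two groups (i.e. drawn from a single group): C(5,5) + C(7,5) + C(5,5) = 23.
By inclusion–exclusion: 6188 − 1836 + 23 = 4375.

4375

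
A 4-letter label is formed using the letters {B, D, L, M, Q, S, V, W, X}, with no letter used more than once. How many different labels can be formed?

This is a permutation of 4 out of 9: P(9,4) = 9!/5!.
9 × 8 × 7 × 6 = 3024.

3024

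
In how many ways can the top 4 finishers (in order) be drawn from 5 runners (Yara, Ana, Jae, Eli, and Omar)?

120

There are 5 choices for 1st place, 4 for 2nd, and so on down to 2 for position 4.
That gives 5 × 4 × 3 × 2 = 120.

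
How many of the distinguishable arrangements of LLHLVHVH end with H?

With the last slot taken by H, it remains to arrange the other 7 letters (LLLVHVH).
Those 7 letters have H appearing twice, L appearing 3 times, and V appearing twice, giving (7)!/(3!·2!·2!) = 210.

210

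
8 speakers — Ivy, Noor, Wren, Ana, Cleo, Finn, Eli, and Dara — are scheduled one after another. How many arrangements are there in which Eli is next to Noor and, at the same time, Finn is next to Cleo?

2880

Treat {Eli,Noor} as one block (2 orders) and {Finn,Cleo} as another (2 orders).
That leaves 6 units to arrange: 2 × 2 × 6! = 4 × 720 = 2880.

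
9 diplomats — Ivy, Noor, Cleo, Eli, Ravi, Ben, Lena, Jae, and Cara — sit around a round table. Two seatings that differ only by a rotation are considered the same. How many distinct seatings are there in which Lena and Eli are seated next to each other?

10080

Treat {Lena, Eli} as one unit (2 internal orders) and seat the resulting 8 units around the table: (7)! circular arrangements.
So 2 × (7)! = 2 × 5040 = 10080.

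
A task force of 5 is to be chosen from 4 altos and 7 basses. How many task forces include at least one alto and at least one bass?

Unrestricted: C(11,5) = 462 ways to pick any 5 of the 11.
Subtract selections that omit an entire group: no altos → C(7,5) = 21; no basses → C(4,5) = 0.
Both groups omitted at once is impossible, so 462 − 21 = 441.

441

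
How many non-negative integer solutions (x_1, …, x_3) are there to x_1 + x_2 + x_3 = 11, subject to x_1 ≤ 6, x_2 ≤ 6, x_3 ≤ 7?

38

Ignoring the caps, the number of non-negative solutions to x_1+…+x_3 = 11 is C(13,2) = 78.
Subtract solutions that violate a single cap (substitute x_i' = x_i − (cap_i+1)): x_1 ≥ 7 gives C(6,2) = 15; x_2 ≥ 7 gives C(6,2) = 15; x_3 ≥ 8 gives C(5,2) = 10. Together 40.
No two caps can be exceeded simultaneously, so the pair terms are all 0.
By inclusion–exclusion the count is 78 − 40 + 0 = 38.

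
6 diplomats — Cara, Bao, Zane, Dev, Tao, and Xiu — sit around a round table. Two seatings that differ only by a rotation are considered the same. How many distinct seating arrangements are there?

Seat Cara anywhere (absorbing the rotational symmetry), then permute the other 5: (5)! = 120.

120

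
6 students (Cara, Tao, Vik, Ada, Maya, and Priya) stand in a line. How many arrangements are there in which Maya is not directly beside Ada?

480

There are 6! = 720 arrangements in all. If Maya and Ada are adjacent, merging them into one block gives 2·(5)! = 240 arrangements.
So 720 − 240 = 480 arrangements keep them apart.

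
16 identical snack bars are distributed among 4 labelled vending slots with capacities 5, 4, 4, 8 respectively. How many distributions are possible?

Ignoring the caps, the number of non-negative solutions to x_1+…+x_4 = 16 is C(19,3) = 969.
Subtract solutions that violate a single cap (substitute x_i' = x_i − (cap_i+1)): x_1 ≥ 6 gives C(13,3) = 286; x_2 ≥ 5 gives C(14,3) = 364; x_3 ≥ 5 gives C(14,3) = 364; x_4 ≥ 9 gives C(10,3) = 120. Together 1134.
Add back pairs where two caps are both exceeded: 56 + 56 + 4 + 84 + 10 + 10 = 220.
Subtract triples: 1 + 0 + 0 + 0 = 1.
By inclusion–exclusion the count is 969 − 1134 + 220 − 1 = 54.

54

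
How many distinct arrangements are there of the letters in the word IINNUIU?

210

The 7 letters of IINNUIU have repeats: I appearing 3 times, N appearing twice, and U appearing twice.
So there are 7! / (3!·2!·2!) = 210 distinguishable arrangements.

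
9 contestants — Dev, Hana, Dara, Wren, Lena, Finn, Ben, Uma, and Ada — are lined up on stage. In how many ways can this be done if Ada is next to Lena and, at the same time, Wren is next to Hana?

20160

Treat {Ada,Lena} as one block (2 orders) and {Wren,Hana} as another (2 orders).
That leaves 7 units to arrange: 2 × 2 × 7! = 4 × 5040 = 20160.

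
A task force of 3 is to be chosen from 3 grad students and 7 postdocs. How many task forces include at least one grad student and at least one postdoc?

84

With no constraint there are C(10,3) = 120 possible selections.
Subtract selections that omit an entire group: no grad students → C(7,3) = 35; no postdocs → C(3,3) = 1.
Both groups omitted at once is impossible, so 120 − 36 = 84.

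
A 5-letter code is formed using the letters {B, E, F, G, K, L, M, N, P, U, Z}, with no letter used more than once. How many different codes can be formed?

55440

With no repetition, fill the 5 letters in order: 11 choices, then 10, down to 7.
11 × 10 × 9 × 8 × 7 = 55440.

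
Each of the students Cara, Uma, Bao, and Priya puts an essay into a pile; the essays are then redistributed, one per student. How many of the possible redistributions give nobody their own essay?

9

Count assignments avoiding every fixed point. For any j of the 4 students fixed to their own essay, the other 4−j can be arranged in (4−j)! ways.
By inclusion–exclusion this is Σ_{j=0}^{4} (−1)^j C(4,j)·(4−j)!.
Computing: 24 − 24 + 12 − 4 + 1 = 9.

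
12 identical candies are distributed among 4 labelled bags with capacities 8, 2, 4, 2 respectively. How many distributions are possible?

27

By stars and bars, unrestricted non-negative solutions to x_1+…+x_4 = 12 number C(12+3,3) = 455.
Subtract solutions that violate a single cap (substitute x_i' = x_i − (cap_i+1)): x_1 ≥ 9 gives C(6,3) = 20; x_2 ≥ 3 gives C(12,3) = 220; x_3 ≥ 5 gives C(10,3) = 120; x_4 ≥ 3 gives C(12,3) = 220. Together 580.
Add back pairs where two caps are both exceeded: 1 + 0 + 1 + 35 + 84 + 35 = 156.
Subtract triples: 0 + 0 + 0 + 4 = 4.
By inclusion–exclusion the count is 455 − 580 + 156 − 4 = 27.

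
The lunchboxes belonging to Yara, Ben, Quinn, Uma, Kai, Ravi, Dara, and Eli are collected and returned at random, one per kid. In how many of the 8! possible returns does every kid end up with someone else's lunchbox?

Count assignments avoiding every fixed point. For any j of the 8 kids fixed to their own lunchbox, the other 8−j can be arranged in (8−j)! ways.
By inclusion–exclusion this is Σ_{j=0}^{8} (−1)^j C(8,j)·(8−j)!.
Computing: 40320 − 40320 + 20160 − 6720 + 1680 − 336 + 56 − 8 + 1 = 14833.

14833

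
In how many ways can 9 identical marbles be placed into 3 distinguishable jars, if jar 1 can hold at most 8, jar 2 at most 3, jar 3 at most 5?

23

Ignoring the caps, the number of non-negative solutions to x_1+…+x_3 = 9 is C(11,2) = 55.
Subtract solutions that violate a single cap (substitute x_i' = x_i − (cap_i+1)): x_1 ≥ 9 gives C(2,2) = 1; x_2 ≥ 4 gives C(7,2) = 21; x_3 ≥ 6 gives C(5,2) = 10. Together 32.
No two caps can be exceeded simultaneously, so the pair terms are all 0.
By inclusion–exclusion the count is 55 − 32 + 0 = 23.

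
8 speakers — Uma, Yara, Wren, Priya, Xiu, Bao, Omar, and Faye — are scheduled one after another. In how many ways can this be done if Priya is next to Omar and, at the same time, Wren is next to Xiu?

2880

Treat {Priya,Omar} as one block (2 orders) and {Wren,Xiu} as another (2 orders).
That leaves 6 units to arrange: 2 × 2 × 6! = 4 × 720 = 2880.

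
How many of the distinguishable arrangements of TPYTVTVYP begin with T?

With the first slot taken by T, it remains to arrange the other 8 letters (PYTVTVYP).
Those 8 letters have P appearing twice, T appearing twice, V appearing twice, and Y appearing twice, giving (8)!/(2!·2!·2!·2!) = 2520.

2520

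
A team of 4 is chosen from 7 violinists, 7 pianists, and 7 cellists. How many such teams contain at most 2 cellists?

5460

Split by how many cellists are chosen (0 through 2).
Sum: C(7,0)·C(14,4) + C(7,1)·C(14,3) + C(7,2)·C(14,2) = 1001 + 2548 + 1911 = 5460.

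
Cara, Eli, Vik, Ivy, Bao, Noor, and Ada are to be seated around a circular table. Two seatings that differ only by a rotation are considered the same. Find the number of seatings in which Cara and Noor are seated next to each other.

Glue Cara and Noor into a block (2 internal orders). Seating 6 units around a circle gives (5)! arrangements.
So 2 × (5)! = 2 × 120 = 240.

240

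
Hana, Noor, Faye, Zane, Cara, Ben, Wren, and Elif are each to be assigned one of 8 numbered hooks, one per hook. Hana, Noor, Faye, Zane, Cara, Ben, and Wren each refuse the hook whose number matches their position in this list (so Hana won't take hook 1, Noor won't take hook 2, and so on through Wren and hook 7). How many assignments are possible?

Let Aᵢ (for 1 ≤ i ≤ 7) be the placements that put person i in their forbidden hook. Any j of these fix j positions, leaving (8−j)! ways to fill the rest, and there are C(7,j) ways to pick which j.
By inclusion–exclusion, the number of valid placements is Σ_{j=0}^{7} (−1)^j C(7,j)·(8−j)!.
Computing: 40320 − 35280 + 15120 − 4200 + 840 − 126 + 14 − 1 = 16687.

16687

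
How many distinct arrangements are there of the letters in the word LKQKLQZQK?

Letter multiplicities in LKQKLQZQK: K×3, L×2, Q×3, Z×1.
The number of distinct arrangements is 9!/(3!·3!·2!) = 362880/72 = 5040.

5040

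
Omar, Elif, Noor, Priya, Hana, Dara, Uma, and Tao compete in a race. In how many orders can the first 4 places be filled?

This is an ordered selection of 4 from 8: P(8,4).
That gives 8 × 7 × 6 × 5 = 1680.

1680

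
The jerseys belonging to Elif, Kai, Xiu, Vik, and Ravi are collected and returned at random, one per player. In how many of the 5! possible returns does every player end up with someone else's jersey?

44

This is the derangement count D_5: permutations of 5 items with no fixed point.
By inclusion–exclusion this is Σ_{j=0}^{5} (−1)^j C(5,j)·(5−j)!.
Computing: 120 − 120 + 60 − 20 + 5 − 1 = 44.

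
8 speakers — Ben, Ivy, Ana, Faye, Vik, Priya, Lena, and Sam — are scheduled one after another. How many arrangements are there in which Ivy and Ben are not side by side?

Of the 8! = 40320 arrangements, those with Ivy and Ben adjacent number 2 × 7! = 10080 (treat the pair as a block with 2 internal orders).
So 40320 − 10080 = 30240 arrangements keep them apart.

30240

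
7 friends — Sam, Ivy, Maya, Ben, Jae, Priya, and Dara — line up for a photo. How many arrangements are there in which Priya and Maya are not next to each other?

Of the 7! = 5040 arrangements, those with Priya and Maya adjacent number 2 × 6! = 1440 (treat the pair as a block with 2 internal orders).
So 5040 − 1440 = 3600 arrangements keep them apart.

3600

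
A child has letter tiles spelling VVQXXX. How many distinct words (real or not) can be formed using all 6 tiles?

VVQXXX has 6 letters with V appearing twice and X appearing 3 times.
The number of distinct arrangements is 6!/(3!·2!) = 720/12 = 60.

60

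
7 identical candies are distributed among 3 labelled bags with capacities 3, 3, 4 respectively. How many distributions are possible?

Without the upper bounds there are C(9,2) = 36 ways to split 7 among 3 bags.
Subtract solutions that violate a single cap (substitute x_i' = x_i − (cap_i+1)): x_1 ≥ 4 gives C(5,2) = 10; x_2 ≥ 4 gives C(5,2) = 10; x_3 ≥ 5 gives C(4,2) = 6. Together 26.
No two caps can be exceeded simultaneously, so the pair terms are all 0.
By inclusion–exclusion the count is 36 − 26 + 0 = 10.

10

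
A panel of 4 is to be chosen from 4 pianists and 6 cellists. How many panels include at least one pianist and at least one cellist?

194

Total 4-person selections from all 10: C(10,4) = 210.
Selections missing a whole group: no pianists → C(6,4) = 15; no cellists → C(4,4) = 1.
Both groups omitted at once is impossible, so 210 − 16 = 194.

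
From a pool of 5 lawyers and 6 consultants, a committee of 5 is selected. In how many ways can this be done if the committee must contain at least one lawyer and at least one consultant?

455

Total 5-person selections from all 11: C(11,5) = 462.
Subtract selections that omit an entire group: no lawyers → C(6,5) = 6; no consultants → C(5,5) = 1.
Both groups omitted at once is impossible, so 462 − 7 = 455.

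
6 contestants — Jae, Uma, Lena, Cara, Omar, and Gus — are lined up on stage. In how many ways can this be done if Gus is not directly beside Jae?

There are 6! = 720 arrangements in all. If Gus and Jae are adjacent, merging them into one block gives 2·(5)! = 240 arrangements.
So 720 − 240 = 480 arrangements keep them apart.

480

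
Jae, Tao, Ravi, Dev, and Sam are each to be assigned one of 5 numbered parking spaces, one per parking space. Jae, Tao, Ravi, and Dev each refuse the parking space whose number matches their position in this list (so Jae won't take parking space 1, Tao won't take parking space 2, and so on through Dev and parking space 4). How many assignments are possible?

Let Aᵢ (for 1 ≤ i ≤ 4) be the placements that put person i in their forbidden parking space. Any j of these fix j positions, leaving (5−j)! ways to fill the rest, and there are C(4,j) ways to pick which j.
By inclusion–exclusion, the number of valid placements is Σ_{j=0}^{4} (−1)^j C(4,j)·(5−j)!.
Computing: 120 − 96 + 36 − 8 + 1 = 53.

53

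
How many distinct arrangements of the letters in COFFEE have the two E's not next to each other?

120

Total arrangements of COFFEE: 6!/(2!·2!) = 180.
Arrangements with the E's together: treat EE as one letter, giving (5)!/(2!) = 60.
Subtracting, 180 − 60 = 120 arrangements keep the E's apart.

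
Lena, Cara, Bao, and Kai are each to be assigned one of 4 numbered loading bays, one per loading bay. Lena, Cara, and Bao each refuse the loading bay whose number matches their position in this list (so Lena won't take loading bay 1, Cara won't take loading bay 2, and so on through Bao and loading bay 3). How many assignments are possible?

Let Aᵢ (for i ∈ {1, 2, 3}) be the placements that put person i in their forbidden loading bay. Any j of these fix j positions, leaving (4−j)! ways to fill the rest, and there are C(3,j) ways to pick which j.
By inclusion–exclusion, the number of valid placements is Σ_{j=0}^{3} (−1)^j C(3,j)·(4−j)!.
Computing: 24 − 18 + 6 − 1 = 11.

11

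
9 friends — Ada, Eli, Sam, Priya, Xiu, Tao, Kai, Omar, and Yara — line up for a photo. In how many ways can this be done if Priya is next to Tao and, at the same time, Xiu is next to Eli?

Treat {Priya,Tao} as one block (2 orders) and {Xiu,Eli} as another (2 orders).
That leaves 7 units to arrange: 2 × 2 × 7! = 4 × 5040 = 20160.

20160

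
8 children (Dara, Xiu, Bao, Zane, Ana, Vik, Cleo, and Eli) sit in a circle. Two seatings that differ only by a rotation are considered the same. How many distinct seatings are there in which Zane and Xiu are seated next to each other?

Treat {Zane, Xiu} as one unit (2 internal orders) and seat the resulting 7 units around the table: (6)! circular arrangements.
So 2 × (6)! = 2 × 720 = 1440.

1440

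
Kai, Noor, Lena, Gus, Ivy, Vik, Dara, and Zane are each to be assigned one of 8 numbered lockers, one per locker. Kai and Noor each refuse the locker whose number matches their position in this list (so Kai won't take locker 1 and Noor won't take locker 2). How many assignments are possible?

30960

Let Aᵢ (for i ∈ {1, 2}) be the placements that put person i in their forbidden locker. Any j of these fix j positions, leaving (8−j)! ways to fill the rest, and there are C(2,j) ways to pick which j.
By inclusion–exclusion, the number of valid placements is Σ_{j=0}^{2} (−1)^j C(2,j)·(8−j)!.
Computing: 40320 − 10080 + 720 = 30960.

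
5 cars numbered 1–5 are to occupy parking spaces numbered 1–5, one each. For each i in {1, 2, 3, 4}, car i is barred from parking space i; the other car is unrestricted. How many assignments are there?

Let Aᵢ (for 1 ≤ i ≤ 4) be the placements that put car i in its forbidden parking space. Any j of these fix j positions, leaving (5−j)! ways to fill the rest, and there are C(4,j) ways to pick which j.
By inclusion–exclusion, the number of valid placements is Σ_{j=0}^{4} (−1)^j C(4,j)·(5−j)!.
Computing: 120 − 96 + 36 − 8 + 1 = 53.

53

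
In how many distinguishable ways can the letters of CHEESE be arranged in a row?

CHEESE has 6 letters with E appearing 3 times.
The number of distinct arrangements is 6!/(3!) = 720/6 = 120.

120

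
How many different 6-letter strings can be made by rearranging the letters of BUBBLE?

The 6 letters of BUBBLE have repeats: B appearing 3 times.
The number of distinct arrangements is 6!/(3!) = 720/6 = 120.

120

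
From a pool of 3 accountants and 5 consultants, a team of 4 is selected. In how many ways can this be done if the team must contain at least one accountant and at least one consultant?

65

With no constraint there are C(8,4) = 70 possible selections.
Subtract selections that omit an entire group: no accountants → C(5,4) = 5; no consultants → C(3,4) = 0.
Both groups omitted at once is impossible, so 70 − 5 = 65.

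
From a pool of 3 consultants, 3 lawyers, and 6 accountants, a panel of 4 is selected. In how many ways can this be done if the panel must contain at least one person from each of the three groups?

243

Unrestricted: C(12,4) = 495 ways to pick any 4 of the 12.
Subtract selections that omit an entire group: no consultants → C(9,4) = 126; no lawyers → C(9,4) = 126; no accountants → C(6,4) = 15.
Add back selections omitting two groups (i.e. drawn from a single group): C(3,4) + C(3,4) + C(6,4) = 15.
By inclusion–exclusion: 495 − 267 + 15 = 243.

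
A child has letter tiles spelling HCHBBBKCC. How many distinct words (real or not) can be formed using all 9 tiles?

5040

HCHBBBKCC has 9 letters with B appearing 3 times, C appearing 3 times, and H appearing twice.
The number of distinct arrangements is 9!/(3!·3!·2!) = 362880/72 = 5040.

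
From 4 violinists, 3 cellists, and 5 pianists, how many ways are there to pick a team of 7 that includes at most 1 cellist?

Split by how many cellists are chosen (0 through 1).
Sum: C(3,0)·C(9,7) + C(3,1)·C(9,6) = 36 + 252 = 288.

288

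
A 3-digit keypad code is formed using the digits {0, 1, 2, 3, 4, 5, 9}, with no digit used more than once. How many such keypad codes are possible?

Choose and order 3 of the 7 symbols: the first digit has 7 options, the next 6, then 5.
7 × 6 × 5 = 210.

210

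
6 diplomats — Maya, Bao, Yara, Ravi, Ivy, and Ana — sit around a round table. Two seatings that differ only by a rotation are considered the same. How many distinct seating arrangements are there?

Seat Maya anywhere (absorbing the rotational symmetry), then permute the other 5: (5)! = 120.

120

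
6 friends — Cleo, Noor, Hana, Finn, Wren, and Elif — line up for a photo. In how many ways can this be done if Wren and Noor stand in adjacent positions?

240

Treat {Wren, Noor} as a single unit. There are 5 units to order, and the pair itself can be ordered 2 ways.
That gives 2 × 5! = 2 × 120 = 240.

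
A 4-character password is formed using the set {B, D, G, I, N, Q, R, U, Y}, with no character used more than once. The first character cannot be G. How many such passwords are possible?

The first character has 9−1 = 8 choices (anything except G).
The remaining 3 characters are filled from the other 8 symbols without repetition: 8 × 7 × 6 = 336.
Total: 8 × 336 = 2688.

2688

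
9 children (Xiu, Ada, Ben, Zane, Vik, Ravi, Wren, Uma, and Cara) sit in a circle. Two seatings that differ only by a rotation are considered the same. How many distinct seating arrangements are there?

Fix one person's seat to break rotational symmetry; the remaining 8 people can be arranged in (8)! = 40320 ways.

40320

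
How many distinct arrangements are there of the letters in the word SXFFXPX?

SXFFXPX has 7 letters with F appearing twice and X appearing 3 times.
Dividing 7! = 5040 by 3!·2! = 12 for the repeated letters gives 420.

420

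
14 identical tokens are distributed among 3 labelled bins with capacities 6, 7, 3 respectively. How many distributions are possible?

Ignoring the caps, the number of non-negative solutions to x_1+…+x_3 = 14 is C(16,2) = 120.
Subtract solutions that violate a single cap (substitute x_i' = x_i − (cap_i+1)): x_1 ≥ 7 gives C(9,2) = 36; x_2 ≥ 8 gives C(8,2) = 28; x_3 ≥ 4 gives C(12,2) = 66. Together 130.
Add back pairs where two caps are both exceeded: 0 + 10 + 6 = 16.
By inclusion–exclusion the count is 120 − 130 + 16 = 6.

6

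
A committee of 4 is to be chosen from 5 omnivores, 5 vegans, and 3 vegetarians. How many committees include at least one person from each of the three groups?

375

Total 4-person selections from all 13: C(13,4) = 715.
Selections missing a whole group: no omnivores → C(8,4) = 70; no vegans → C(8,4) = 70; no vegetarians → C(10,4) = 210.
Add back selections omitting two groups (i.e. drawn from a single group): C(5,4) + C(5,4) + C(3,4) = 10.
By inclusion–exclusion: 715 − 350 + 10 = 375.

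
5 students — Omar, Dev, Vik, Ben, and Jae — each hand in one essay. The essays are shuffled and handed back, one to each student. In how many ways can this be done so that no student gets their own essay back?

44

Let Aᵢ be the assignments in which student i gets their own essay. We want the size of the complement of A₁∪…∪A_5.
By inclusion–exclusion this is Σ_{j=0}^{5} (−1)^j C(5,j)·(5−j)!.
Computing: 120 − 120 + 60 − 20 + 5 − 1 = 44.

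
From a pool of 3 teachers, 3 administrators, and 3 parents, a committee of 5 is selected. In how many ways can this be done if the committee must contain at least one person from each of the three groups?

Total 5-person selections from all 9: C(9,5) = 126.
Subtract selections that omit an entire group: no teachers → C(6,5) = 6; no administrators → C(6,5) = 6; no parents → C(6,5) = 6.
Add back selections omitting two groups (i.e. drawn from a single group): C(3,5) + C(3,5) + C(3,5) = 0.
By inclusion–exclusion: 126 − 18 + 0 = 108.

108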